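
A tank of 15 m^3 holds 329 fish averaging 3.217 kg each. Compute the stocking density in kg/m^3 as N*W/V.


Total biomass = 329 fish * 3.217 kg = 1058.393 kg
Density = total biomass / volume = 1058.393 / 15 = 70.5595 kg/m^3

70.5595 kg/m^3


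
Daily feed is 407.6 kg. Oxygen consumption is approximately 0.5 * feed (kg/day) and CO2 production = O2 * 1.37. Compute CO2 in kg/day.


O2 = 407.6 * 0.5 = 203.8
CO2 = 203.8 * 1.37 = 279.206

279.206 kg/day


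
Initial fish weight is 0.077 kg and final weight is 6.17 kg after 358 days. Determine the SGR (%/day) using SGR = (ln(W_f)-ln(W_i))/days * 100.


ln(W_f) = ln(6.17) = 1.8196988
ln(W_i) = ln(0.077) = -2.5639499
ln(W_f) - ln(W_i) = 1.8196988 - -2.5639499 = 4.3836487
SGR = 4.3836487 / 358 * 100 = 1.22448 %/day

1.22448 %/day


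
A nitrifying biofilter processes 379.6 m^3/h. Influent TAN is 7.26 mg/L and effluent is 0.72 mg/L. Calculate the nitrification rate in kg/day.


Concentration drop: TAN_in - TAN_out = 7.26 - 0.72 = 6.54 mg/L
Hourly TAN removed = Q * dTAN = 379.6 m^3/h * 6.54 mg/L = 2482.584 g/h  (m^3/h * mg/L = g/h)
Daily TAN removed = 2482.584 * 24 = 59582.016 g/day
Convert to kg/day: 59582.016 / 1000 = 59.582016 kg/day

59.582016 kg/day


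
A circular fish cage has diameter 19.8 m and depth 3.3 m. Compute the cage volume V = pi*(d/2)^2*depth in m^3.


r = d/2 = 19.8/2 = 9.9 m
Base area = pi*r^2 = pi*9.9^2 = 307.9075 m^2
Volume = 307.9075 * 3.3 = 1016.09 m^3

1016.09 m^3


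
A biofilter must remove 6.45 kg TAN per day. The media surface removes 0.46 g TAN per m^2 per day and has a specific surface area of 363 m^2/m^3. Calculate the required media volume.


A = 6.45*1000 / 0.46 = 14021.739 m^2
V = 14021.739 / 363 = 38.6274

38.6274 m^3


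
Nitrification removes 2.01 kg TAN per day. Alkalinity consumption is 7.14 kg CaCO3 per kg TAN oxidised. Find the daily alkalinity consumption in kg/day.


Alkalinity factor: 7.14 kg CaCO3 consumed per kg TAN nitrified
alk = 2.01 kg TAN * 7.14 = 14.3514 kg CaCO3/day

14.3514 kg CaCO3/day


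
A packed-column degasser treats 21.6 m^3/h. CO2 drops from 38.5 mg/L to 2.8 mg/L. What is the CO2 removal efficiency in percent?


CO2_out / CO2_in = 2.8 / 38.5 = 0.072727273
Fraction remaining = 0.072727273
efficiency = (1 - 0.072727273) * 100 = 92.7273 %

92.7273 %


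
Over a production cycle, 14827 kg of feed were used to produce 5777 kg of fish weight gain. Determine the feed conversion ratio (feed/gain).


FCR = feed consumed / weight gained
FCR = 14827 kg / 5777 kg = 2.56656

2.56656


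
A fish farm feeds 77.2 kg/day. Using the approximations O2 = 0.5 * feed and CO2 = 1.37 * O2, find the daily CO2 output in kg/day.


O2 = 77.2 * 0.5 = 38.6
CO2 = 38.6 * 1.37 = 52.882

52.882 kg/day


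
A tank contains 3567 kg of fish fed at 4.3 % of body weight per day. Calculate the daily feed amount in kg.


Feeding rate fraction = 4.3% / 100 = 0.043
Daily feed = 3567 kg * 0.043 = 153.381 kg/day

153.381 kg/day


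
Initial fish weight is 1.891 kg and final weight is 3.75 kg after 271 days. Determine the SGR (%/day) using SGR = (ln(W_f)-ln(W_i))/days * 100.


ln(W_f) = ln(3.75) = 1.3217558
ln(W_i) = ln(1.891) = 0.63710579
ln(W_f) - ln(W_i) = 1.3217558 - 0.63710579 = 0.68465001
SGR = 0.68465001 / 271 * 100 = 0.252638 %/day

0.252638 %/day


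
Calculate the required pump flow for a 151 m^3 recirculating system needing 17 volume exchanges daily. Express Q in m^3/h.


Daily recirculation volume = 151 m^3 * 17 = 2567 m^3/day
Flow rate Q = daily volume / 24 h = 2567 / 24 = 106.958 m^3/h

106.958 m^3/h


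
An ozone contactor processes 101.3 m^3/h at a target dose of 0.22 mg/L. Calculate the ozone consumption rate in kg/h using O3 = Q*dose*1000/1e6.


O3 demand (mg/h) = Q * dose * 1000 = 101.3 * 0.22 * 1000 = 22286 mg/h
Convert mg to kg: 22286 / 1e6 = 0.022286 kg/h

0.022286 kg/h


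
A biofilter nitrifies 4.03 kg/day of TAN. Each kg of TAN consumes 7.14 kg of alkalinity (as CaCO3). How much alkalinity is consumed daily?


Alkalinity factor: 7.14 kg CaCO3 consumed per kg TAN nitrified
alk = 4.03 kg TAN * 7.14 = 28.7742 kg CaCO3/day

28.7742 kg CaCO3/day


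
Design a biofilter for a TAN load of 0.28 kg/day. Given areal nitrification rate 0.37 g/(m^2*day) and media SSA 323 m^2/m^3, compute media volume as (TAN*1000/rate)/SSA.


A = 0.28*1000 / 0.37 = 756.75676 m^2
V = 756.75676 / 323 = 2.3429

2.3429 m^3


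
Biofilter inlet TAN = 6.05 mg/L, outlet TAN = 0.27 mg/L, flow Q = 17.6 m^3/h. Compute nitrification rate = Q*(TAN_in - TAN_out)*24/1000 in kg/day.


Concentration drop: TAN_in - TAN_out = 6.05 - 0.27 = 5.78 mg/L
Hourly TAN removed = Q * dTAN = 17.6 m^3/h * 5.78 mg/L = 101.728 g/h  (m^3/h * mg/L = g/h)
Daily TAN removed = 101.728 * 24 = 2441.472 g/day
Convert to kg/day: 2441.472 / 1000 = 2.441472 kg/day

2.441472 kg/day


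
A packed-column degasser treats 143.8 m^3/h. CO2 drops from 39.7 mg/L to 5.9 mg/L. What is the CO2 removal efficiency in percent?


CO2_out / CO2_in = 5.9 / 39.7 = 0.14861461
Fraction remaining = 0.14861461
efficiency = (1 - 0.14861461) * 100 = 85.1385 %

85.1385 %


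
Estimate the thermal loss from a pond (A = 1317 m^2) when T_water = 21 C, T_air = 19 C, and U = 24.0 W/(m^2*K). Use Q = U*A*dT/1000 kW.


Temperature difference dT = 21 - 19 = 2 K
Heat loss (W) = U * A * dT = 24.0 * 1317 * 2 = 63216 W
Convert to kW: 63216 / 1000 = 63.216 kW

63.216 kW


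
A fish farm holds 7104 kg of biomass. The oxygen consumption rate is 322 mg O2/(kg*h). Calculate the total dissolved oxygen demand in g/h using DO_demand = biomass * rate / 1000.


Total O2 consumption (mg/h) = 7104 kg * 322 mg/(kg*h) = 2287488 mg/h
Convert to g/h: 2287488 / 1000 = 2287.488 g/h

2287.488 g/h


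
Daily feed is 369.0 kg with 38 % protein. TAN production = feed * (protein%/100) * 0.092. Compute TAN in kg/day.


Protein in feed = 369.0 * 38/100 = 140.22 kg/day
TAN = protein * 0.092 = 140.22 * 0.092 = 12.90024 kg/day

12.90024 kg/day


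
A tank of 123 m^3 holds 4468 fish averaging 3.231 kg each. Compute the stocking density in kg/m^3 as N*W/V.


Total biomass = 4468 fish * 3.231 kg = 14436.108 kg
Density = total biomass / volume = 14436.108 / 123 = 117.367 kg/m^3

117.367 kg/m^3


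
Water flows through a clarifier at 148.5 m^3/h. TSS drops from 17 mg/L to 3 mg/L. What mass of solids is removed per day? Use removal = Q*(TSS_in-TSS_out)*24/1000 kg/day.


Concentration drop: TSS_in - TSS_out = 17 - 3 = 14 mg/L
Hourly solids removed = Q * dTSS = 148.5 m^3/h * 14 mg/L = 2079 g/h  (m^3/h * mg/L = g/h)
Daily solids removed = 2079 * 24 = 49896 g/day
Convert g to kg: 49896 / 1000 = 49.896 kg/day

49.896 kg/day


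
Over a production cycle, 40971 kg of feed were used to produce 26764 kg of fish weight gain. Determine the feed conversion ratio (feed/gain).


FCR = feed consumed / weight gained
FCR = 40971 kg / 26764 kg = 1.53082

1.53082


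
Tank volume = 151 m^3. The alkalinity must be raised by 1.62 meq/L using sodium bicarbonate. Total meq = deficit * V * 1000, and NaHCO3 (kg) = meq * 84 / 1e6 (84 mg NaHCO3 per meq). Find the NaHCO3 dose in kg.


Tank volume in L = 151 m^3 * 1000 = 151000 L
Total meq required = 1.62 meq/L * 151000 L = 244620 meq
NaHCO3 mass = 244620 meq * 84 mg/meq / 1e6 = 20.5481 kg

20.5481 kg


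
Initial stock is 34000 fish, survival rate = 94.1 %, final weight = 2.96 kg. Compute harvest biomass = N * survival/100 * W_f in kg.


Survivors = 34000 * 94.1/100 = 31994 fish
Harvest biomass = survivors * W_f = 31994 * 2.96 = 94702.24 kg

94702.24 kg


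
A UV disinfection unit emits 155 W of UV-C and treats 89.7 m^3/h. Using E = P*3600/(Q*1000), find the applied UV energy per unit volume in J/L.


Energy delivered per hour = 155 W * 3600 s = 558000 J/h
Volume treated per hour = 89.7 m^3/h * 1000 = 89700 L/h
dose = 558000 / 89700 = 6.22074 J/L

6.22074 J/L


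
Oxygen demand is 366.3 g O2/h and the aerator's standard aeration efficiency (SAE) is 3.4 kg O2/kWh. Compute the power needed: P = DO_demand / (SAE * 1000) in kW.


SAE in g O2/kWh = 3.4 * 1000 = 3400 g/kWh
P = DO_demand / SAE_g = 366.3 / 3400 = 0.107735 kW

0.107735 kW


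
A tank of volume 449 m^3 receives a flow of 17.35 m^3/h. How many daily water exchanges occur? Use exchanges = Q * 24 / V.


Daily flow volume = 17.35 m^3/h * 24 h = 416.4 m^3/day
Exchanges = daily flow / tank volume = 416.4 / 449 = 0.927394 exchanges/day

0.927394 exchanges/day


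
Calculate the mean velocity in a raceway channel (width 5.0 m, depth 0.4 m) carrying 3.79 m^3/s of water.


Cross-sectional area = W * d = 5.0 * 0.4 = 2 m^2
Velocity = Q / A = 3.79 / 2 = 1.895 m/s

1.895 m/s


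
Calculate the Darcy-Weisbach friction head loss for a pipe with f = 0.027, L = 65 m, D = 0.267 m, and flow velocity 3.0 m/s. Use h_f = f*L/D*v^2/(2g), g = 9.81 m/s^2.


v^2 = 3.0^2 = 9 m^2/s^2
L/D = 65/0.267 = 243.44569
h_f = f*(L/D)*v^2/(2g) = 0.027 * 243.44569 * 9 / 19.62 = 3.01515 m

3.01515 m


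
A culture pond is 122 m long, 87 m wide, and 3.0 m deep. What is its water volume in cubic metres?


Base area = L * W = 122 * 87 = 10614 m^2
Volume = area * depth = 10614 * 3.0 = 31842 m^3

31842 m^3


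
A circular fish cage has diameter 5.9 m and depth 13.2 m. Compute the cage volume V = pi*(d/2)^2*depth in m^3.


r = d/2 = 5.9/2 = 2.95 m
Base area = pi*r^2 = pi*2.95^2 = 27.33971 m^2
Volume = 27.33971 * 13.2 = 360.884 m^3

360.884 m^3


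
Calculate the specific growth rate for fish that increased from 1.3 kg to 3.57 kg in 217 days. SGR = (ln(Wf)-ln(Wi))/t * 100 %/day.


ln(W_f) = ln(3.57) = 1.2725656
ln(W_i) = ln(1.3) = 0.26236426
ln(W_f) - ln(W_i) = 1.2725656 - 0.26236426 = 1.0102013
SGR = 1.0102013 / 217 * 100 = 0.465531 %/day

0.465531 %/day


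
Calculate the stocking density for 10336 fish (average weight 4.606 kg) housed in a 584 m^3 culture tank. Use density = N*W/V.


Total biomass = 10336 fish * 4.606 kg = 47607.616 kg
Density = total biomass / volume = 47607.616 / 584 = 81.5199 kg/m^3

81.5199 kg/m^3


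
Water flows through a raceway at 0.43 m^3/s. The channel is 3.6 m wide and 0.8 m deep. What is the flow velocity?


Cross-sectional area = W * d = 3.6 * 0.8 = 2.88 m^2
Velocity = Q / A = 0.43 / 2.88 = 0.149306 m/s

0.149306 m/s


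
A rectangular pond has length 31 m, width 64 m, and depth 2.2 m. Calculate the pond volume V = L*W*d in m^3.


Base area = L * W = 31 * 64 = 1984 m^2
Volume = area * depth = 1984 * 2.2 = 4364.8 m^3

4364.8 m^3


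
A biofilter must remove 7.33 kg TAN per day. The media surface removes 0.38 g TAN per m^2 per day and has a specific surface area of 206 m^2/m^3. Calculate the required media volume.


A = 7.33*1000 / 0.38 = 19289.474 m^2
V = 19289.474 / 206 = 93.6382

93.6382 m^3


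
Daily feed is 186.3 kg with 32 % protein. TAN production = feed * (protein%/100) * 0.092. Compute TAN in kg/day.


Protein in feed = 186.3 * 32/100 = 59.616 kg/day
TAN = protein * 0.092 = 59.616 * 0.092 = 5.484672 kg/day

5.484672 kg/day


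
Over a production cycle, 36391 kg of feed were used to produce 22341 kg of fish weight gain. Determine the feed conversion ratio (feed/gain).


FCR = feed consumed / weight gained
FCR = 36391 kg / 22341 kg = 1.62889

1.62889


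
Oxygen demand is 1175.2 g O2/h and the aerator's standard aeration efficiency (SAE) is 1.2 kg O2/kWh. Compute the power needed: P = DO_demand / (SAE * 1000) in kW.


SAE in g O2/kWh = 1.2 * 1000 = 1200 g/kWh
P = DO_demand / SAE_g = 1175.2 / 1200 = 0.979333 kW

0.979333 kW


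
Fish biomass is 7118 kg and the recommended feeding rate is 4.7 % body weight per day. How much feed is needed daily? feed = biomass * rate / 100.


Feeding rate fraction = 4.7% / 100 = 0.047
Daily feed = 7118 kg * 0.047 = 334.546 kg/day

334.546 kg/day


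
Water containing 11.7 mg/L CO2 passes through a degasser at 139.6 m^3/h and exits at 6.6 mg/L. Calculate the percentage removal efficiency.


CO2_out / CO2_in = 6.6 / 11.7 = 0.56410256
Fraction remaining = 0.56410256
efficiency = (1 - 0.56410256) * 100 = 43.5897 %

43.5897 %


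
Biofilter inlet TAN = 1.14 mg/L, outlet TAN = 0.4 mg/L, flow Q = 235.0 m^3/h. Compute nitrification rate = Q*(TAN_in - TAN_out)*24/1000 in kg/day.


Concentration drop: TAN_in - TAN_out = 1.14 - 0.4 = 0.74 mg/L
Hourly TAN removed = Q * dTAN = 235.0 m^3/h * 0.74 mg/L = 173.9 g/h  (m^3/h * mg/L = g/h)
Daily TAN removed = 173.9 * 24 = 4173.6 g/day
Convert to kg/day: 4173.6 / 1000 = 4.1736 kg/day

4.1736 kg/day


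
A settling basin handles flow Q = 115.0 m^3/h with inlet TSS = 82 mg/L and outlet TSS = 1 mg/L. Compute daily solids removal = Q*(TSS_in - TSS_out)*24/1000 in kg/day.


Concentration drop: TSS_in - TSS_out = 82 - 1 = 81 mg/L
Hourly solids removed = Q * dTSS = 115.0 m^3/h * 81 mg/L = 9315 g/h  (m^3/h * mg/L = g/h)
Daily solids removed = 9315 * 24 = 223560 g/day
Convert g to kg: 223560 / 1000 = 223.56 kg/day

223.56 kg/day


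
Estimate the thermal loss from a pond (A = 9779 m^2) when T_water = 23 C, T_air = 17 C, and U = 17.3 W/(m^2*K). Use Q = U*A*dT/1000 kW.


Temperature difference dT = 23 - 17 = 6 K
Heat loss (W) = U * A * dT = 17.3 * 9779 * 6 = 1015060.2 W
Convert to kW: 1015060.2 / 1000 = 1015.0602 kW

1015.0602 kW


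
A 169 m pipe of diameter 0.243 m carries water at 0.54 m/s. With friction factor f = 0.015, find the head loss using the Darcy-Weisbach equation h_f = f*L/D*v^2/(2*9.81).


v^2 = 0.54^2 = 0.2916 m^2/s^2
L/D = 169/0.243 = 695.47325
h_f = f*(L/D)*v^2/(2g) = 0.015 * 695.47325 * 0.2916 / 19.62 = 0.155046 m

0.155046 m


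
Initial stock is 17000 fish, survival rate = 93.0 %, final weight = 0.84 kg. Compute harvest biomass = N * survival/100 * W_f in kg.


Survivors = 17000 * 93.0/100 = 15810 fish
Harvest biomass = survivors * W_f = 15810 * 0.84 = 13280.4 kg

13280.4 kg


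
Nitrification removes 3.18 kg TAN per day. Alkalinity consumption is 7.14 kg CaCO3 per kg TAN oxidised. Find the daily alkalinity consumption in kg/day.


Alkalinity factor: 7.14 kg CaCO3 consumed per kg TAN nitrified
alk = 3.18 kg TAN * 7.14 = 22.7052 kg CaCO3/day

22.7052 kg CaCO3/day


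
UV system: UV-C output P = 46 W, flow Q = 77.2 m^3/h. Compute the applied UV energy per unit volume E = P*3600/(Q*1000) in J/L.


Energy delivered per hour = 46 W * 3600 s = 165600 J/h
Volume treated per hour = 77.2 m^3/h * 1000 = 77200 L/h
dose = 165600 / 77200 = 2.14508 J/L

2.14508 J/L


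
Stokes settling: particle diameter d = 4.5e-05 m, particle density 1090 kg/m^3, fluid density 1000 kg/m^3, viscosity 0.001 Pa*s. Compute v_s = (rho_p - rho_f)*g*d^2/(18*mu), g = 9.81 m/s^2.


Density difference: rho_p - rho_f = 1090 - 1000 = 90 kg/m^3
d^2 = (4.5e-05)^2 = 2.025e-09 m^2
Numerator = (rho_p - rho_f) * g * d^2 = 90 * 9.81 * 2.025e-09 = 1.7878725e-06
Denominator = 18 * mu = 18 * 0.001 = 0.018
v_s = 1.7878725e-06 / 0.018 = 9.93262e-05 m/s
Check: Re = rho_f * v_s * d / mu = 1000 * 9.93262e-05 * 4.5e-05 / 0.001 = 0.00447 < 1, so Stokes' law applies.

9.93262e-05 m/s


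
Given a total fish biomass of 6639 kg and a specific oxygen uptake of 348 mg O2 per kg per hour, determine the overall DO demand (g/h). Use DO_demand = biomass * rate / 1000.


Total O2 consumption (mg/h) = 6639 kg * 348 mg/(kg*h) = 2310372 mg/h
Convert to g/h: 2310372 / 1000 = 2310.372 g/h

2310.372 g/h


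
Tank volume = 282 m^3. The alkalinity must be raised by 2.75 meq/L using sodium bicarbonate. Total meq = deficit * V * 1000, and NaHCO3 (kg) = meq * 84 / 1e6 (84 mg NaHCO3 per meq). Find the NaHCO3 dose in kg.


Tank volume in L = 282 m^3 * 1000 = 282000 L
Total meq required = 2.75 meq/L * 282000 L = 775500 meq
NaHCO3 mass = 775500 meq * 84 mg/meq / 1e6 = 65.142 kg

65.142 kg


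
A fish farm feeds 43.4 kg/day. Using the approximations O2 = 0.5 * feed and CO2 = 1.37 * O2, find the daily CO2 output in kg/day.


O2 = 43.4 * 0.5 = 21.7
CO2 = 21.7 * 1.37 = 29.729

29.729 kg/day


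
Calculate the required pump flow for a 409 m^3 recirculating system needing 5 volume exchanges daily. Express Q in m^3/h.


Daily recirculation volume = 409 m^3 * 5 = 2045 m^3/day
Flow rate Q = daily volume / 24 h = 2045 / 24 = 85.2083 m^3/h

85.2083 m^3/h


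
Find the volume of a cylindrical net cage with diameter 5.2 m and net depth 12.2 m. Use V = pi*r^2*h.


r = d/2 = 5.2/2 = 2.6 m
Base area = pi*r^2 = pi*2.6^2 = 21.237166 m^2
Volume = 21.237166 * 12.2 = 259.093 m^3

259.093 m^3


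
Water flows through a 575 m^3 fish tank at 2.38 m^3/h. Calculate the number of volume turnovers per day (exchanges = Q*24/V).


Daily flow volume = 2.38 m^3/h * 24 h = 57.12 m^3/day
Exchanges = daily flow / tank volume = 57.12 / 575 = 0.0993391 exchanges/day

0.0993391 exchanges/day


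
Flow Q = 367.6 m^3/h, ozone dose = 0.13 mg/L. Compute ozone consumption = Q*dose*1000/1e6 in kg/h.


O3 demand (mg/h) = Q * dose * 1000 = 367.6 * 0.13 * 1000 = 47788 mg/h
Convert mg to kg: 47788 / 1e6 = 0.047788 kg/h

0.047788 kg/h


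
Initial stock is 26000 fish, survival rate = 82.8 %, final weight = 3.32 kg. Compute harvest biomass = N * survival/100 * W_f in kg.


Survivors = 26000 * 82.8/100 = 21528 fish
Harvest biomass = survivors * W_f = 21528 * 3.32 = 71472.96 kg

71472.96 kg


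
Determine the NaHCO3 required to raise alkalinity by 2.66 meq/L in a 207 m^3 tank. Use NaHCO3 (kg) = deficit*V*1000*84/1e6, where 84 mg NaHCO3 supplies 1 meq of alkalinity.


Tank volume in L = 207 m^3 * 1000 = 207000 L
Total meq required = 2.66 meq/L * 207000 L = 550620 meq
NaHCO3 mass = 550620 meq * 84 mg/meq / 1e6 = 46.2521 kg

46.2521 kg


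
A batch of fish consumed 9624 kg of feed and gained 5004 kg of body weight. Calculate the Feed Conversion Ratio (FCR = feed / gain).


FCR = feed consumed / weight gained
FCR = 9624 kg / 5004 kg = 1.92326

1.92326


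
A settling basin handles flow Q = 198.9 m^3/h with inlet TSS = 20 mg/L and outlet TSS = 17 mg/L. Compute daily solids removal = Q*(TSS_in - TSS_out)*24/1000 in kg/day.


Concentration drop: TSS_in - TSS_out = 20 - 17 = 3 mg/L
Hourly solids removed = Q * dTSS = 198.9 m^3/h * 3 mg/L = 596.7 g/h  (m^3/h * mg/L = g/h)
Daily solids removed = 596.7 * 24 = 14320.8 g/day
Convert g to kg: 14320.8 / 1000 = 14.3208 kg/day

14.3208 kg/day


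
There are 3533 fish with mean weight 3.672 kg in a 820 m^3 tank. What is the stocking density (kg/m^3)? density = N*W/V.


Total biomass = 3533 fish * 3.672 kg = 12973.176 kg
Density = total biomass / volume = 12973.176 / 820 = 15.8209 kg/m^3

15.8209 kg/m^3


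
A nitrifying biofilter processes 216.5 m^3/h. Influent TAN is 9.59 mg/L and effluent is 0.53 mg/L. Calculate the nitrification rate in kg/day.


Concentration drop: TAN_in - TAN_out = 9.59 - 0.53 = 9.06 mg/L
Hourly TAN removed = Q * dTAN = 216.5 m^3/h * 9.06 mg/L = 1961.49 g/h  (m^3/h * mg/L = g/h)
Daily TAN removed = 1961.49 * 24 = 47075.76 g/day
Convert to kg/day: 47075.76 / 1000 = 47.07576 kg/day

47.07576 kg/day


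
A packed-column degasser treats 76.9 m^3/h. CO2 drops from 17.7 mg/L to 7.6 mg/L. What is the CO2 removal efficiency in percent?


CO2_out / CO2_in = 7.6 / 17.7 = 0.42937853
Fraction remaining = 0.42937853
efficiency = (1 - 0.42937853) * 100 = 57.0621 %

57.0621 %


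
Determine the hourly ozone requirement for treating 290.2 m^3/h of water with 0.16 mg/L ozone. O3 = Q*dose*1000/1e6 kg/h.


O3 demand (mg/h) = Q * dose * 1000 = 290.2 * 0.16 * 1000 = 46432 mg/h
Convert mg to kg: 46432 / 1e6 = 0.046432 kg/h

0.046432 kg/h


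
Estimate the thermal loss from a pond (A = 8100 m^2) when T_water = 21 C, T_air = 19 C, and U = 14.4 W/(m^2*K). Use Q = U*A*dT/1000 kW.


Temperature difference dT = 21 - 19 = 2 K
Heat loss (W) = U * A * dT = 14.4 * 8100 * 2 = 233280 W
Convert to kW: 233280 / 1000 = 233.28 kW

233.28 kW


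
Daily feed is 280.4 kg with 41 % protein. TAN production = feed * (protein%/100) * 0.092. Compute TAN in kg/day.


Protein in feed = 280.4 * 41/100 = 114.964 kg/day
TAN = protein * 0.092 = 114.964 * 0.092 = 10.576688 kg/day

10.576688 kg/day


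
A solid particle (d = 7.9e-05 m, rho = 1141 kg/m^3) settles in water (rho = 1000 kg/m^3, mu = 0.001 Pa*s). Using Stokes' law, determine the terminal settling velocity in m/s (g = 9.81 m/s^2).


Density difference: rho_p - rho_f = 1141 - 1000 = 141 kg/m^3
d^2 = (7.9e-05)^2 = 6.241e-09 m^2
Numerator = (rho_p - rho_f) * g * d^2 = 141 * 9.81 * 6.241e-09 = 8.6326136e-06
Denominator = 18 * mu = 18 * 0.001 = 0.018
v_s = 8.6326136e-06 / 0.018 = 4.7959e-04 m/s
Check: Re = rho_f * v_s * d / mu = 1000 * 4.7959e-04 * 7.9e-05 / 0.001 = 0.0379 < 1, so Stokes' law applies.

4.7959e-04 m/s


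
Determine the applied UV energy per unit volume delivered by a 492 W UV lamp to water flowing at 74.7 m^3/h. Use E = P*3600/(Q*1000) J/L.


Energy delivered per hour = 492 W * 3600 s = 1771200 J/h
Volume treated per hour = 74.7 m^3/h * 1000 = 74700 L/h
dose = 1771200 / 74700 = 23.7108 J/L

23.7108 J/L


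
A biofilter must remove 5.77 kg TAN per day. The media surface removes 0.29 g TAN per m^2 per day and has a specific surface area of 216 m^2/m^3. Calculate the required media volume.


A = 5.77*1000 / 0.29 = 19896.552 m^2
V = 19896.552 / 216 = 92.1137

92.1137 m^3


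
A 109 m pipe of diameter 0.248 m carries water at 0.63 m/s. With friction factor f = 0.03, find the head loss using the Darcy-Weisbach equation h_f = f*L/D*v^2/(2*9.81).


v^2 = 0.63^2 = 0.3969 m^2/s^2
L/D = 109/0.248 = 439.51613
h_f = f*(L/D)*v^2/(2g) = 0.03 * 439.51613 * 0.3969 / 19.62 = 0.266734 m

0.266734 m


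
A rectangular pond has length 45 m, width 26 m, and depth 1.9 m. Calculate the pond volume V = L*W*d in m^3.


Base area = L * W = 45 * 26 = 1170 m^2
Volume = area * depth = 1170 * 1.9 = 2223 m^3

2223 m^3


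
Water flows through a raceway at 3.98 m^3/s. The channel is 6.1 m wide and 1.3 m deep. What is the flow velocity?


Cross-sectional area = W * d = 6.1 * 1.3 = 7.93 m^2
Velocity = Q / A = 3.98 / 7.93 = 0.501892 m/s

0.501892 m/s


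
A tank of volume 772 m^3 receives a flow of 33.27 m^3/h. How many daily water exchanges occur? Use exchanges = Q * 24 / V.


Daily flow volume = 33.27 m^3/h * 24 h = 798.48 m^3/day
Exchanges = daily flow / tank volume = 798.48 / 772 = 1.0343 exchanges/day

1.0343 exchanges/day


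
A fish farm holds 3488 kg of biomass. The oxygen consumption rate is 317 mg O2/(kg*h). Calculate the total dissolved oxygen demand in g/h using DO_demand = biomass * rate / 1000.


Total O2 consumption (mg/h) = 3488 kg * 317 mg/(kg*h) = 1105696 mg/h
Convert to g/h: 1105696 / 1000 = 1105.696 g/h

1105.696 g/h


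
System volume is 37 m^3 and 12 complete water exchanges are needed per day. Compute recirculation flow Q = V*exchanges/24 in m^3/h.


Daily recirculation volume = 37 m^3 * 12 = 444 m^3/day
Flow rate Q = daily volume / 24 h = 444 / 24 = 18.5 m^3/h

18.5 m^3/h


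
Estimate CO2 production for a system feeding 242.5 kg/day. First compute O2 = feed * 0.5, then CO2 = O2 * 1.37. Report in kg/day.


O2 = 242.5 * 0.5 = 121.25
CO2 = 121.25 * 1.37 = 166.1125

166.1125 kg/day


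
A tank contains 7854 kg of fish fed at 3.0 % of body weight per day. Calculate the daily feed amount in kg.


Feeding rate fraction = 3.0% / 100 = 0.03
Daily feed = 7854 kg * 0.03 = 235.62 kg/day

235.62 kg/day


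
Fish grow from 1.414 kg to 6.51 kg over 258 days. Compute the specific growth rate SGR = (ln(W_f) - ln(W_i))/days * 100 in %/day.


ln(W_f) = ln(6.51) = 1.8733395
ln(W_i) = ln(1.414) = 0.34642257
ln(W_f) - ln(W_i) = 1.8733395 - 0.34642257 = 1.5269169
SGR = 1.5269169 / 258 * 100 = 0.591828 %/day

0.591828 %/day


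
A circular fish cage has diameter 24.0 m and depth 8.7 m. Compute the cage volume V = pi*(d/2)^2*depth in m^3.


r = d/2 = 24.0/2 = 12 m
Base area = pi*r^2 = pi*12^2 = 452.38934 m^2
Volume = 452.38934 * 8.7 = 3935.79 m^3

3935.79 m^3


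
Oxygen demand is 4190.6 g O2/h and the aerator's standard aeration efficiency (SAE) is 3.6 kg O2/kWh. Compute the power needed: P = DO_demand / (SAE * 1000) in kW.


SAE in g O2/kWh = 3.6 * 1000 = 3600 g/kWh
P = DO_demand / SAE_g = 4190.6 / 3600 = 1.16406 kW

1.16406 kW


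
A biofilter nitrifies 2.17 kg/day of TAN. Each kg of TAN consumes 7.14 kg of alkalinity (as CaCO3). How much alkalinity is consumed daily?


Alkalinity factor: 7.14 kg CaCO3 consumed per kg TAN nitrified
alk = 2.17 kg TAN * 7.14 = 15.4938 kg CaCO3/day

15.4938 kg CaCO3/day


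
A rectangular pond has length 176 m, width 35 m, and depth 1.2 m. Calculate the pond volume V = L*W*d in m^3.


Base area = L * W = 176 * 35 = 6160 m^2
Volume = area * depth = 6160 * 1.2 = 7392 m^3

7392 m^3


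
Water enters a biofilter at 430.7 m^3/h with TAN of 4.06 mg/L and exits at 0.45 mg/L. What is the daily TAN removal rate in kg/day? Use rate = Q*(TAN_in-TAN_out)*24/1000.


Concentration drop: TAN_in - TAN_out = 4.06 - 0.45 = 3.61 mg/L
Hourly TAN removed = Q * dTAN = 430.7 m^3/h * 3.61 mg/L = 1554.827 g/h  (m^3/h * mg/L = g/h)
Daily TAN removed = 1554.827 * 24 = 37315.848 g/day
Convert to kg/day: 37315.848 / 1000 = 37.315848 kg/day

37.315848 kg/day


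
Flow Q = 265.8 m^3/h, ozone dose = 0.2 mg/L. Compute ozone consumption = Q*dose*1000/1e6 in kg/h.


O3 demand (mg/h) = Q * dose * 1000 = 265.8 * 0.2 * 1000 = 53160 mg/h
Convert mg to kg: 53160 / 1e6 = 0.05316 kg/h

0.05316 kg/h


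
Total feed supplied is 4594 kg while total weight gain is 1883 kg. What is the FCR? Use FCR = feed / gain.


FCR = feed consumed / weight gained
FCR = 4594 kg / 1883 kg = 2.43972

2.43972


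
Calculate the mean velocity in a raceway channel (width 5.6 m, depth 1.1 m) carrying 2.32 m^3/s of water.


Cross-sectional area = W * d = 5.6 * 1.1 = 6.16 m^2
Velocity = Q / A = 2.32 / 6.16 = 0.376623 m/s

0.376623 m/s


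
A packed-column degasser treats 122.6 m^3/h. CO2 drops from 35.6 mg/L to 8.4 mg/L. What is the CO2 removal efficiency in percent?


CO2_out / CO2_in = 8.4 / 35.6 = 0.23595506
Fraction remaining = 0.23595506
efficiency = (1 - 0.23595506) * 100 = 76.4045 %

76.4045 %


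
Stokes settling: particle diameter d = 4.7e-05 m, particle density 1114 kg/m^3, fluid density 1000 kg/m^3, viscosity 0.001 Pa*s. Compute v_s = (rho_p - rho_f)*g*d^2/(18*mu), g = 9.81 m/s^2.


Density difference: rho_p - rho_f = 1114 - 1000 = 114 kg/m^3
d^2 = (4.7e-05)^2 = 2.209e-09 m^2
Numerator = (rho_p - rho_f) * g * d^2 = 114 * 9.81 * 2.209e-09 = 2.4704131e-06
Denominator = 18 * mu = 18 * 0.001 = 0.018
v_s = 2.4704131e-06 / 0.018 = 1.37245e-04 m/s
Check: Re = rho_f * v_s * d / mu = 1000 * 1.37245e-04 * 4.7e-05 / 0.001 = 0.00645 < 1, so Stokes' law applies.

1.37245e-04 m/s


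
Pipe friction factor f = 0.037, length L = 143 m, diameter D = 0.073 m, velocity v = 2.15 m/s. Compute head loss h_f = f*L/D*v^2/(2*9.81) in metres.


v^2 = 2.15^2 = 4.6225 m^2/s^2
L/D = 143/0.073 = 1958.9041
h_f = f*(L/D)*v^2/(2g) = 0.037 * 1958.9041 * 4.6225 / 19.62 = 17.0763 m

17.0763 m


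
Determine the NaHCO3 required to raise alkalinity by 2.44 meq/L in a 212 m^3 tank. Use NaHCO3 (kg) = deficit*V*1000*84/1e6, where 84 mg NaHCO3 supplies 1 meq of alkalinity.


Tank volume in L = 212 m^3 * 1000 = 212000 L
Total meq required = 2.44 meq/L * 212000 L = 517280 meq
NaHCO3 mass = 517280 meq * 84 mg/meq / 1e6 = 43.4515 kg

43.4515 kg


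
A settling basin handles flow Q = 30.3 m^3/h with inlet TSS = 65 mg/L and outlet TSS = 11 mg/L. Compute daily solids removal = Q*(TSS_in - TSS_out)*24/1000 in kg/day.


Concentration drop: TSS_in - TSS_out = 65 - 11 = 54 mg/L
Hourly solids removed = Q * dTSS = 30.3 m^3/h * 54 mg/L = 1636.2 g/h  (m^3/h * mg/L = g/h)
Daily solids removed = 1636.2 * 24 = 39268.8 g/day
Convert g to kg: 39268.8 / 1000 = 39.2688 kg/day

39.2688 kg/day


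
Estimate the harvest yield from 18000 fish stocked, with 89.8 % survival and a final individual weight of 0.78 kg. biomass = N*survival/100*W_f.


Survivors = 18000 * 89.8/100 = 16164 fish
Harvest biomass = survivors * W_f = 16164 * 0.78 = 12607.92 kg

12607.92 kg


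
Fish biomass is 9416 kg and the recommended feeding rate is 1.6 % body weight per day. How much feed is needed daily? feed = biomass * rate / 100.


Feeding rate fraction = 1.6% / 100 = 0.016
Daily feed = 9416 kg * 0.016 = 150.656 kg/day

150.656 kg/day


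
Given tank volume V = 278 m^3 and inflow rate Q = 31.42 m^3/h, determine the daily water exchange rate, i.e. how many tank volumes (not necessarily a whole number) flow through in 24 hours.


Daily flow volume = 31.42 m^3/h * 24 h = 754.08 m^3/day
Exchanges = daily flow / tank volume = 754.08 / 278 = 2.71252 exchanges/day

2.71252 exchanges/day


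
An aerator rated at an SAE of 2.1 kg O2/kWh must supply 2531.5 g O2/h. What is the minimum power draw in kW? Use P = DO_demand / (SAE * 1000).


SAE in g O2/kWh = 2.1 * 1000 = 2100 g/kWh
P = DO_demand / SAE_g = 2531.5 / 2100 = 1.20548 kW

1.20548 kW


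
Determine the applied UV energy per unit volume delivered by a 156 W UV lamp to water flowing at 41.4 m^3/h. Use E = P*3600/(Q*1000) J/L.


Energy delivered per hour = 156 W * 3600 s = 561600 J/h
Volume treated per hour = 41.4 m^3/h * 1000 = 41400 L/h
dose = 561600 / 41400 = 13.5652 J/L

13.5652 J/L


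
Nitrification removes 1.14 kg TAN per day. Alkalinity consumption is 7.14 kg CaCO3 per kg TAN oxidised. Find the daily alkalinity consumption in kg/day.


Alkalinity factor: 7.14 kg CaCO3 consumed per kg TAN nitrified
alk = 1.14 kg TAN * 7.14 = 8.1396 kg CaCO3/day

8.1396 kg CaCO3/day


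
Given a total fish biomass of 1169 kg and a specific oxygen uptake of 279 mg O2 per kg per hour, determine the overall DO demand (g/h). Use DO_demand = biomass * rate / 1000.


Total O2 consumption (mg/h) = 1169 kg * 279 mg/(kg*h) = 326151 mg/h
Convert to g/h: 326151 / 1000 = 326.151 g/h

326.151 g/h


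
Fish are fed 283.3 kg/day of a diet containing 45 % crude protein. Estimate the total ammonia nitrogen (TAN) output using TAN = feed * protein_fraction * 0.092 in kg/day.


Protein in feed = 283.3 * 45/100 = 127.485 kg/day
TAN = protein * 0.092 = 127.485 * 0.092 = 11.72862 kg/day

11.72862 kg/day


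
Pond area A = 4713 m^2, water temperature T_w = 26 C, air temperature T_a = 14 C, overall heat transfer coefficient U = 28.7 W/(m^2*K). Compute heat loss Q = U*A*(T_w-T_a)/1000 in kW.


Temperature difference dT = 26 - 14 = 12 K
Heat loss (W) = U * A * dT = 28.7 * 4713 * 12 = 1623157.2 W
Convert to kW: 1623157.2 / 1000 = 1623.1572 kW

1623.1572 kW


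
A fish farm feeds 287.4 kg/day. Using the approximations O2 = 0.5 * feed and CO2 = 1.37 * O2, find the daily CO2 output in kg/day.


O2 = 287.4 * 0.5 = 143.7
CO2 = 143.7 * 1.37 = 196.869

196.869 kg/day


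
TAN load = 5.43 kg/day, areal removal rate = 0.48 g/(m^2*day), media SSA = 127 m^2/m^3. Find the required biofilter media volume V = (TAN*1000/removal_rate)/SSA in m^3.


A = 5.43*1000 / 0.48 = 11312.5 m^2
V = 11312.5 / 127 = 89.0748

89.0748 m^3


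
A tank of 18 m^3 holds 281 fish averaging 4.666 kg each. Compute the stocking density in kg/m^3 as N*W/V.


Total biomass = 281 fish * 4.666 kg = 1311.146 kg
Density = total biomass / volume = 1311.146 / 18 = 72.8414 kg/m^3

72.8414 kg/m^3


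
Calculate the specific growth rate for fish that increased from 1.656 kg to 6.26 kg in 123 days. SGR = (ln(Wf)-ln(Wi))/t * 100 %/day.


ln(W_f) = ln(6.26) = 1.8341802
ln(W_i) = ln(1.656) = 0.50440506
ln(W_f) - ln(W_i) = 1.8341802 - 0.50440506 = 1.3297751
SGR = 1.3297751 / 123 * 100 = 1.08112 %/day

1.08112 %/day


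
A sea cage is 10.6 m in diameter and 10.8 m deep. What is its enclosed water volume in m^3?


r = d/2 = 10.6/2 = 5.3 m
Base area = pi*r^2 = pi*5.3^2 = 88.247338 m^2
Volume = 88.247338 * 10.8 = 953.071 m^3

953.071 m^3


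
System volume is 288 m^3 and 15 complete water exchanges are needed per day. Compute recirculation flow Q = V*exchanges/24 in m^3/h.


Daily recirculation volume = 288 m^3 * 15 = 4320 m^3/day
Flow rate Q = daily volume / 24 h = 4320 / 24 = 180 m^3/h

180 m^3/h


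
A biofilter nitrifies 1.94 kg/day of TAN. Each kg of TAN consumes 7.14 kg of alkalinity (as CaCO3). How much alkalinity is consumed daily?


Alkalinity factor: 7.14 kg CaCO3 consumed per kg TAN nitrified
alk = 1.94 kg TAN * 7.14 = 13.8516 kg CaCO3/day

13.8516 kg CaCO3/day


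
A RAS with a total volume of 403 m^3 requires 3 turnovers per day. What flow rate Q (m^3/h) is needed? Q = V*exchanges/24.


Daily recirculation volume = 403 m^3 * 3 = 1209 m^3/day
Flow rate Q = daily volume / 24 h = 1209 / 24 = 50.375 m^3/h

50.375 m^3/h


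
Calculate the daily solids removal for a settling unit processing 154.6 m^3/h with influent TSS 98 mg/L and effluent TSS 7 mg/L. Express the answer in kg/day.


Concentration drop: TSS_in - TSS_out = 98 - 7 = 91 mg/L
Hourly solids removed = Q * dTSS = 154.6 m^3/h * 91 mg/L = 14068.6 g/h  (m^3/h * mg/L = g/h)
Daily solids removed = 14068.6 * 24 = 337646.4 g/day
Convert g to kg: 337646.4 / 1000 = 337.6464 kg/day

337.6464 kg/day


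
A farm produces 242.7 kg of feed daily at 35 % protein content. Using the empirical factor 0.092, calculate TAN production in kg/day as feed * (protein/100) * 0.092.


Protein in feed = 242.7 * 35/100 = 84.945 kg/day
TAN = protein * 0.092 = 84.945 * 0.092 = 7.81494 kg/day

7.81494 kg/day


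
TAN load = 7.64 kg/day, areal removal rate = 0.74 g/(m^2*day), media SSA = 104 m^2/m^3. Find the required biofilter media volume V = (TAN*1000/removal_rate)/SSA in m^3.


A = 7.64*1000 / 0.74 = 10324.324 m^2
V = 10324.324 / 104 = 99.2723

99.2723 m^3


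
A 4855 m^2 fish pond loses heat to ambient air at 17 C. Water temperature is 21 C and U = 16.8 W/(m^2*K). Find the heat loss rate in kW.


Temperature difference dT = 21 - 17 = 4 K
Heat loss (W) = U * A * dT = 16.8 * 4855 * 4 = 326256 W
Convert to kW: 326256 / 1000 = 326.256 kW

326.256 kW


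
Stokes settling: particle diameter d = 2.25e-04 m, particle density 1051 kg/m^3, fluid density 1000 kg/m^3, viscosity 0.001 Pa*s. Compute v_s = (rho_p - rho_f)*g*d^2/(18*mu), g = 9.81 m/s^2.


Density difference: rho_p - rho_f = 1051 - 1000 = 51 kg/m^3
d^2 = (2.25e-04)^2 = 5.0625e-08 m^2
Numerator = (rho_p - rho_f) * g * d^2 = 51 * 9.81 * 5.0625e-08 = 2.5328194e-05
Denominator = 18 * mu = 18 * 0.001 = 0.018
v_s = 2.5328194e-05 / 0.018 = 0.00140712 m/s
Check: Re = rho_f * v_s * d / mu = 1000 * 0.00140712 * 2.25e-04 / 0.001 = 0.317 < 1, so Stokes' law applies.

0.00140712 m/s


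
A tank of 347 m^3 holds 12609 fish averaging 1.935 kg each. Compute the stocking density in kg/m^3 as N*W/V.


Total biomass = 12609 fish * 1.935 kg = 24398.415 kg
Density = total biomass / volume = 24398.415 / 347 = 70.3124 kg/m^3

70.3124 kg/m^3


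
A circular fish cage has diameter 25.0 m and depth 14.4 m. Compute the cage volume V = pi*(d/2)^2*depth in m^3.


r = d/2 = 25.0/2 = 12.5 m
Base area = pi*r^2 = pi*12.5^2 = 490.87385 m^2
Volume = 490.87385 * 14.4 = 7068.58 m^3

7068.58 m^3


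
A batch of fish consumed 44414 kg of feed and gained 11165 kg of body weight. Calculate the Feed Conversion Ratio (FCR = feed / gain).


FCR = feed consumed / weight gained
FCR = 44414 kg / 11165 kg = 3.97797

3.97797


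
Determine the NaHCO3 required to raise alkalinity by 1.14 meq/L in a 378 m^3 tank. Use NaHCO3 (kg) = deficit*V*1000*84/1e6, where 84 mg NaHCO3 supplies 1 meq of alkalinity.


Tank volume in L = 378 m^3 * 1000 = 378000 L
Total meq required = 1.14 meq/L * 378000 L = 430920 meq
NaHCO3 mass = 430920 meq * 84 mg/meq / 1e6 = 36.1973 kg

36.1973 kg


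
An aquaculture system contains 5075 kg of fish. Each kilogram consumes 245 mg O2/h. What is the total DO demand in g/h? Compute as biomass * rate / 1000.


Total O2 consumption (mg/h) = 5075 kg * 245 mg/(kg*h) = 1243375 mg/h
Convert to g/h: 1243375 / 1000 = 1243.375 g/h

1243.375 g/h


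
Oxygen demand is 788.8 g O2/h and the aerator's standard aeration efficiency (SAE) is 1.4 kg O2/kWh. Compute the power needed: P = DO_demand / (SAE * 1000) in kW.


SAE in g O2/kWh = 1.4 * 1000 = 1400 g/kWh
P = DO_demand / SAE_g = 788.8 / 1400 = 0.563429 kW

0.563429 kW


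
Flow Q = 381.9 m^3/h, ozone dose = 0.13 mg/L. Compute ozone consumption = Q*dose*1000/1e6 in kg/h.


O3 demand (mg/h) = Q * dose * 1000 = 381.9 * 0.13 * 1000 = 49647 mg/h
Convert mg to kg: 49647 / 1e6 = 0.049647 kg/h

0.049647 kg/h


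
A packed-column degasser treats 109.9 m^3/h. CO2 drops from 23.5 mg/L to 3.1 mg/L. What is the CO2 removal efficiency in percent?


CO2_out / CO2_in = 3.1 / 23.5 = 0.13191489
Fraction remaining = 0.13191489
efficiency = (1 - 0.13191489) * 100 = 86.8085 %

86.8085 %


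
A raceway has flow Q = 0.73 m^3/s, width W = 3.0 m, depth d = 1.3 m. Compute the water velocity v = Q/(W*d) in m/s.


Cross-sectional area = W * d = 3.0 * 1.3 = 3.9 m^2
Velocity = Q / A = 0.73 / 3.9 = 0.187179 m/s

0.187179 m/s


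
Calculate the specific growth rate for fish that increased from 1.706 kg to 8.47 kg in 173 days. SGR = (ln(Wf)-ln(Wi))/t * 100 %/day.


ln(W_f) = ln(8.47) = 2.1365305
ln(W_i) = ln(1.706) = 0.53415145
ln(W_f) - ln(W_i) = 2.1365305 - 0.53415145 = 1.6023791
SGR = 1.6023791 / 173 * 100 = 0.926231 %/day

0.926231 %/day


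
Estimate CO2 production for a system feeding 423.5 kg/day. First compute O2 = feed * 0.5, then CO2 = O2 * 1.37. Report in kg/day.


O2 = 423.5 * 0.5 = 211.75
CO2 = 211.75 * 1.37 = 290.0975

290.0975 kg/day


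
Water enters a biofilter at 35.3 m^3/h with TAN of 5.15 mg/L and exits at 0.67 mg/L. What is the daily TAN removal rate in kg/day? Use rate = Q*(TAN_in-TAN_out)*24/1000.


Concentration drop: TAN_in - TAN_out = 5.15 - 0.67 = 4.48 mg/L
Hourly TAN removed = Q * dTAN = 35.3 m^3/h * 4.48 mg/L = 158.144 g/h  (m^3/h * mg/L = g/h)
Daily TAN removed = 158.144 * 24 = 3795.456 g/day
Convert to kg/day: 3795.456 / 1000 = 3.795456 kg/day

3.795456 kg/day


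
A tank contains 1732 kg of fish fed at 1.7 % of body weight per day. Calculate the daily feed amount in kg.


Feeding rate fraction = 1.7% / 100 = 0.017
Daily feed = 1732 kg * 0.017 = 29.444 kg/day

29.444 kg/day


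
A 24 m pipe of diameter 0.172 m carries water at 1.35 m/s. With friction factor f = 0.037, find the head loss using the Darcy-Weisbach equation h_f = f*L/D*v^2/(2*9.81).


v^2 = 1.35^2 = 1.8225 m^2/s^2
L/D = 24/0.172 = 139.53488
h_f = f*(L/D)*v^2/(2g) = 0.037 * 139.53488 * 1.8225 / 19.62 = 0.479571 m

0.479571 m


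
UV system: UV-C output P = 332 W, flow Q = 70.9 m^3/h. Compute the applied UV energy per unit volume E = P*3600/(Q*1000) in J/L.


Energy delivered per hour = 332 W * 3600 s = 1195200 J/h
Volume treated per hour = 70.9 m^3/h * 1000 = 70900 L/h
dose = 1195200 / 70900 = 16.8575 J/L

16.8575 J/L


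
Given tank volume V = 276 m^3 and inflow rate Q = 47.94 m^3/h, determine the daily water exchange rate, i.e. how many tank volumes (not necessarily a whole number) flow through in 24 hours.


Daily flow volume = 47.94 m^3/h * 24 h = 1150.56 m^3/day
Exchanges = daily flow / tank volume = 1150.56 / 276 = 4.1687 exchanges/day

4.1687 exchanges/day


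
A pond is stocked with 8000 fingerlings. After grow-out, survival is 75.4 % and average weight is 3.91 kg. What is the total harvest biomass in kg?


Survivors = 8000 * 75.4/100 = 6032 fish
Harvest biomass = survivors * W_f = 6032 * 3.91 = 23585.12 kg

23585.12 kg


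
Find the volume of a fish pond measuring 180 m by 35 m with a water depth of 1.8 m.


Base area = L * W = 180 * 35 = 6300 m^2
Volume = area * depth = 6300 * 1.8 = 11340 m^3

11340 m^3


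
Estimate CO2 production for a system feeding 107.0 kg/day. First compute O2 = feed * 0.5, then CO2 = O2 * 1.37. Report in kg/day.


O2 = 107.0 * 0.5 = 53.5
CO2 = 53.5 * 1.37 = 73.295

73.295 kg/day


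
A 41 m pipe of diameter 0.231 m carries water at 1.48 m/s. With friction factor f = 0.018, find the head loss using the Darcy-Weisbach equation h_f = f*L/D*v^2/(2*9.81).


v^2 = 1.48^2 = 2.1904 m^2/s^2
L/D = 41/0.231 = 177.48918
h_f = f*(L/D)*v^2/(2g) = 0.018 * 177.48918 * 2.1904 / 19.62 = 0.356672 m

0.356672 m
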